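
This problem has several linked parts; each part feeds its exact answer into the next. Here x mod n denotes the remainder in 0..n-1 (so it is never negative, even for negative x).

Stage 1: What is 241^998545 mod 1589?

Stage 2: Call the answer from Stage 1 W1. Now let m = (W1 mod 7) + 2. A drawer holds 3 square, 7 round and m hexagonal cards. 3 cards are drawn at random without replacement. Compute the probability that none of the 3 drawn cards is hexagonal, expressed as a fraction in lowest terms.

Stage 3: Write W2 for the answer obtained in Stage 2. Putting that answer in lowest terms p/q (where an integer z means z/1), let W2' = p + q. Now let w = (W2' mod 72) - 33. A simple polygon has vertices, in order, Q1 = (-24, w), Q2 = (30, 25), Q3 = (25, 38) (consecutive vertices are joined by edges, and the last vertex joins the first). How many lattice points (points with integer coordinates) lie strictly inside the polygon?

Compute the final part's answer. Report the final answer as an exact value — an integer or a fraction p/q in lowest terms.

Stage 1: squarings mod 1589: 241^1=241, 241^2=877, 241^4=53, 241^8=1220, 241^16=1096, 241^32=1521, 241^64=1446, 241^128=1381, 241^256=361, 241^512=23, 241^1024=529, 241^2048=177, 241^4096=1138, 241^8192=9, 241^16384=81, 241^32768=205, 241^65536=711, 241^131072=219, 241^262144=291, 241^524288=464; 241^998545 = 241^1 * 241^16 * 241^128 * 241^1024 * 241^2048 * 241^4096 * 241^8192 * 241^65536 * 241^131072 * 241^262144 * 241^524288 = 381 (mod 1589); answer 381
Stage 2: W1 = 381; m = 5; total draws C(15,3) = 455; favorable C(10,3) = 120; P = 24/91; answer 24/91
Stage 3: W2 = 24/91; threaded value p + q = 115; w = 10; cross terms: (-24*25 - 30*10)=-900, (30*38 - 25*25)=515, (25*10 - -24*38)=1162; twice the area = |777| = 777; area = 777/2; boundary points = 3 + 1 + 7 = 11; strictly interior points = area - boundary/2 + 1 = 384; answer 384

384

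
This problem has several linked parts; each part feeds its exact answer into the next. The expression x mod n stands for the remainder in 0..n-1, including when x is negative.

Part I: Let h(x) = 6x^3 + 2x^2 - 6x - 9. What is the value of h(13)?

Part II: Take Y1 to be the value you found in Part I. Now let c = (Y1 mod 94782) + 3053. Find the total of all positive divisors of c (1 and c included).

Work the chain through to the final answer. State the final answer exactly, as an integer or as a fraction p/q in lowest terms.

Part I: 6*(13)^3 + 2*(13)^2 - 6*(13)^1 - 9 = (13182) + (338) + (-78) + (-9) = 13433; answer 13433
Part II: Y1 = 13433; c = 16486; 16486 = 2 * 8243; sigma = (1 + 2) * (1 + 8243) = 3 * 8244 = 24732; answer 24732

24732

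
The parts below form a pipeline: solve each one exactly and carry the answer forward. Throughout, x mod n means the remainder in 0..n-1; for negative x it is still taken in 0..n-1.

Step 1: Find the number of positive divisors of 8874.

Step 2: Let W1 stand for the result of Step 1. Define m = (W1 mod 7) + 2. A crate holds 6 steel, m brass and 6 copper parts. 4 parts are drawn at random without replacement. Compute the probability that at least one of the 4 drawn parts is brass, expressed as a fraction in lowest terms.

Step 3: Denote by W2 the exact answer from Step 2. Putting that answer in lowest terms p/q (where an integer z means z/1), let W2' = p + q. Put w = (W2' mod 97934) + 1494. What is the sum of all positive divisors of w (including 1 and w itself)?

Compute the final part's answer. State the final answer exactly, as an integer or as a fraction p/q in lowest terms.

2348

Step 1: 8874 = 2 * 3^2 * 17 * 29; number of divisors = (1+1) * (2+1) * (1+1) * (1+1) = 24; answer 24
Step 2: W1 = 24; m = 5; total draws C(17,4) = 2380; complement C(12,4) = 495; favorable 2380 - 495 = 1885; P = 377/476; answer 377/476
Step 3: W2 = 377/476; threaded value p + q = 853; w = 2347; 2347 is prime, so its only divisors are 1 and 2347; sigma = 1 + 2347 = 2348; answer 2348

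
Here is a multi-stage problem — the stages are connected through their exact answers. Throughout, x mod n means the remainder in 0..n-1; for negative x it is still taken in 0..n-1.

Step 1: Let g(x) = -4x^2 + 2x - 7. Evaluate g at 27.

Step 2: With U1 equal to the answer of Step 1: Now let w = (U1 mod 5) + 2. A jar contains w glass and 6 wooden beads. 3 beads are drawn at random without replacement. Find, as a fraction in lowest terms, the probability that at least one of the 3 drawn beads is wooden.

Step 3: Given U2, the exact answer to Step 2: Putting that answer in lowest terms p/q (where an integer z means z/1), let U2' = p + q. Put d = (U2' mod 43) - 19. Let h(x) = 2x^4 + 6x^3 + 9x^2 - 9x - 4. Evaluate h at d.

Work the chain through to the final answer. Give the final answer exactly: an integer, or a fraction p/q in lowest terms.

304870

Step 1: -4*(27)^2 + 2*(27)^1 - 7 = (-2916) + (54) + (-7) = -2869; answer -2869
Step 2: U1 = -2869; w = 3; total draws C(9,3) = 84; complement C(3,3) = 1; favorable 84 - 1 = 83; P = 83/84; answer 83/84
Step 3: U2 = 83/84; threaded value p + q = 167; d = 19; 2*(19)^4 + 6*(19)^3 + 9*(19)^2 - 9*(19)^1 - 4 = (260642) + (41154) + (3249) + (-171) + (-4) = 304870; answer 304870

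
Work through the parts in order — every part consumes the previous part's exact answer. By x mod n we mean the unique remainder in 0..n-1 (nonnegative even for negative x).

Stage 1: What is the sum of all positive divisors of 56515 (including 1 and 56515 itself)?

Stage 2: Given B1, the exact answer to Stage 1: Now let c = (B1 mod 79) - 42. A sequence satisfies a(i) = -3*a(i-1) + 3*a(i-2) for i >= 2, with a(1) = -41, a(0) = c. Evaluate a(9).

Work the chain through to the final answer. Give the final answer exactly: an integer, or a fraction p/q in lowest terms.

Stage 1: 56515 = 5 * 89 * 127; sigma = (1 + 5) * (1 + 89) * (1 + 127) = 6 * 90 * 128 = 69120; answer 69120
Stage 2: B1 = 69120; c = 32; a(2) = -3*(-41) + 3*(32) = 219; iterating: a(2)=219, a(3)=-780, a(4)=2997, a(5)=-11331, a(6)=42984, a(7)=-162945, a(8)=617787, a(9)=-2342196; answer -2342196

-2342196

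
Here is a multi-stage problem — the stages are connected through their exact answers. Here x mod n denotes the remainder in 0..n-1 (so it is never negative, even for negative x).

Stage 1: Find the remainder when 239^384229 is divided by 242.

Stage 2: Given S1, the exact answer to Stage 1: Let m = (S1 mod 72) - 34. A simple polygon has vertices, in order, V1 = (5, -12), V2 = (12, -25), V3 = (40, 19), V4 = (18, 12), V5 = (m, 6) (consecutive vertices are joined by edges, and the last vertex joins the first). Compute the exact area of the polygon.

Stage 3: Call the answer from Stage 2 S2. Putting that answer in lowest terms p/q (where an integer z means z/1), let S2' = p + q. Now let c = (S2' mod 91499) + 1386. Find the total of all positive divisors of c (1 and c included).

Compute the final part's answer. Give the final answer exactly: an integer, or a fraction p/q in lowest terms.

Stage 1: squarings mod 242: 239^1=239, 239^2=9, 239^4=81, 239^8=27, 239^16=3, 239^32=9, 239^64=81, 239^128=27, 239^256=3, 239^512=9, 239^1024=81, 239^2048=27, 239^4096=3, 239^8192=9, 239^16384=81, 239^32768=27, 239^65536=3, 239^131072=9, 239^262144=81; 239^384229 = 239^1 * 239^4 * 239^32 * 239^64 * 239^128 * 239^1024 * 239^2048 * 239^4096 * 239^16384 * 239^32768 * 239^65536 * 239^262144 = 161 (mod 242); answer 161
Stage 2: S1 = 161; m = -17; cross terms: (5*-25 - 12*-12)=19, (12*19 - 40*-25)=1228, (40*12 - 18*19)=138, (18*6 - -17*12)=312, (-17*-12 - 5*6)=174; twice the area = |1871| = 1871; area = 1871/2; answer 1871/2
Stage 3: S2 = 1871/2; threaded value p + q = 1873; c = 3259; 3259 is prime, so its only divisors are 1 and 3259; sigma = 1 + 3259 = 3260; answer 3260

3260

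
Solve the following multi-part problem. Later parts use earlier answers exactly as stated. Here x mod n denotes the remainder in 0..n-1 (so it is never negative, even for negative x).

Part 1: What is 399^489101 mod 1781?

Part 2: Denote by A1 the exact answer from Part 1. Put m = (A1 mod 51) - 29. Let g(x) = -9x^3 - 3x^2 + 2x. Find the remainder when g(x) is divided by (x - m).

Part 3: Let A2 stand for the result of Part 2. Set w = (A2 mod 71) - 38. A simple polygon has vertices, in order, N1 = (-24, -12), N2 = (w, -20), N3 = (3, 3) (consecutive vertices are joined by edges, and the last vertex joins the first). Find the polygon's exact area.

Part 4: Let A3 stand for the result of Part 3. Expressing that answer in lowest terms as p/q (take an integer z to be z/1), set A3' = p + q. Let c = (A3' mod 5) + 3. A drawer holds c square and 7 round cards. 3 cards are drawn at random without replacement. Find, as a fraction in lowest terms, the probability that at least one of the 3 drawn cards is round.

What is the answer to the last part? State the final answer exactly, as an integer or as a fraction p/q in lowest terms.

Part 1: squarings mod 1781: 399^1=399, 399^2=692, 399^4=1556, 399^8=757, 399^16=1348, 399^32=484, 399^64=945, 399^128=744, 399^256=1426, 399^512=1355, 399^1024=1595, 399^2048=757, 399^4096=1348, 399^8192=484, 399^16384=945, 399^32768=744, 399^65536=1426, 399^131072=1355, 399^262144=1595; 399^489101 = 399^1 * 399^4 * 399^8 * 399^128 * 399^512 * 399^1024 * 399^4096 * 399^8192 * 399^16384 * 399^65536 * 399^131072 * 399^262144 = 55 (mod 1781); answer 55
Part 2: A1 = 55; m = -25; remainder = value at the root: -9*(-25)^3 - 3*(-25)^2 + 2*(-25)^1 = (140625) + (-1875) + (-50) = 138700; answer 138700
Part 3: A2 = 138700; w = -1; cross terms: (-24*-20 - -1*-12)=468, (-1*3 - 3*-20)=57, (3*-12 - -24*3)=36; twice the area = |561| = 561; area = 561/2; answer 561/2
Part 4: A3 = 561/2; threaded value p + q = 563; c = 6; total draws C(13,3) = 286; complement C(6,3) = 20; favorable 286 - 20 = 266; P = 133/143; answer 133/143

133/143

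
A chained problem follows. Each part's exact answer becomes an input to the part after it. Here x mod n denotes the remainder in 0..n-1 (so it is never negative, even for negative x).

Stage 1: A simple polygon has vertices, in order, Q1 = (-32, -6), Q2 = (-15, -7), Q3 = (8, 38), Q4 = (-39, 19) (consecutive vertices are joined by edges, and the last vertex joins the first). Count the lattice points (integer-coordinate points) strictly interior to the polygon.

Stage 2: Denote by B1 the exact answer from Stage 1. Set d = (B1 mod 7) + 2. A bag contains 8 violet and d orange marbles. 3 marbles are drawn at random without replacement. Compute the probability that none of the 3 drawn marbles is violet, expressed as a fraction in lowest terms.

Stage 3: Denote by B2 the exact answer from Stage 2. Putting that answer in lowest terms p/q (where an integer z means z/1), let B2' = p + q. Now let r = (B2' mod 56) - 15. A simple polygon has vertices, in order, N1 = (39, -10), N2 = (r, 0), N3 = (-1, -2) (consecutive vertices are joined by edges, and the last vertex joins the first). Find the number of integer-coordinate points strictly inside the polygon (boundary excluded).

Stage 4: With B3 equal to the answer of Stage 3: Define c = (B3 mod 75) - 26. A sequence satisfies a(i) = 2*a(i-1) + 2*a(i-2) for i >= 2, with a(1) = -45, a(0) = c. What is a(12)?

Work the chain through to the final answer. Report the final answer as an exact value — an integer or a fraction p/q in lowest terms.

Stage 1: cross terms: (-32*-7 - -15*-6)=134, (-15*38 - 8*-7)=-514, (8*19 - -39*38)=1634, (-39*-6 - -32*19)=842; twice the area = |2096| = 2096; area = 1048; boundary points = 1 + 1 + 1 + 1 = 4; strictly interior points = area - boundary/2 + 1 = 1047; answer 1047
Stage 2: B1 = 1047; d = 6; total draws C(14,3) = 364; favorable C(6,3) = 20; P = 5/91; answer 5/91
Stage 3: B2 = 5/91; threaded value p + q = 96; r = 25; cross terms: (39*0 - 25*-10)=250, (25*-2 - -1*0)=-50, (-1*-10 - 39*-2)=88; twice the area = |288| = 288; area = 144; boundary points = 2 + 2 + 8 = 12; strictly interior points = area - boundary/2 + 1 = 139; answer 139
Stage 4: B3 = 139; c = 38; a(2) = 2*(-45) + 2*(38) = -14; iterating: a(2)=-14, a(3)=-118, a(4)=-264, a(5)=-764, a(6)=-2056, a(7)=-5640, a(8)=-15392, a(9)=-42064, a(10)=-114912, a(11)=-313952, a(12)=-857728; answer -857728

-857728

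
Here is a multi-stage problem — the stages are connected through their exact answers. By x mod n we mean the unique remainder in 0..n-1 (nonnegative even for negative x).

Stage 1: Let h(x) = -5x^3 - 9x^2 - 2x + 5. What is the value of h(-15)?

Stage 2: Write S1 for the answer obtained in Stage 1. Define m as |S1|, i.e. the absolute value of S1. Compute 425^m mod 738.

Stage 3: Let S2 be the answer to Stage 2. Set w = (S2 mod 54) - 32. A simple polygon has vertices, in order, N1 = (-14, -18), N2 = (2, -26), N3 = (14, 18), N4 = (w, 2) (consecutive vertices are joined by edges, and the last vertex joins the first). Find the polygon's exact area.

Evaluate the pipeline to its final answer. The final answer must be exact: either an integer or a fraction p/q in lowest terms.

Stage 1: -5*(-15)^3 - 9*(-15)^2 - 2*(-15)^1 + 5 = (16875) + (-2025) + (30) + (5) = 14885; answer 14885
Stage 2: S1 = 14885; m = 14885; squarings mod 738: 425^1=425, 425^2=553, 425^4=277, 425^8=715, 425^16=529, 425^32=139, 425^64=133, 425^128=715, 425^256=529, 425^512=139, 425^1024=133, 425^2048=715, 425^4096=529, 425^8192=139; 425^14885 = 425^1 * 425^4 * 425^32 * 425^512 * 425^2048 * 425^4096 * 425^8192 = 383 (mod 738); answer 383
Stage 3: S2 = 383; w = -27; cross terms: (-14*-26 - 2*-18)=400, (2*18 - 14*-26)=400, (14*2 - -27*18)=514, (-27*-18 - -14*2)=514; twice the area = |1828| = 1828; area = 914; answer 914

914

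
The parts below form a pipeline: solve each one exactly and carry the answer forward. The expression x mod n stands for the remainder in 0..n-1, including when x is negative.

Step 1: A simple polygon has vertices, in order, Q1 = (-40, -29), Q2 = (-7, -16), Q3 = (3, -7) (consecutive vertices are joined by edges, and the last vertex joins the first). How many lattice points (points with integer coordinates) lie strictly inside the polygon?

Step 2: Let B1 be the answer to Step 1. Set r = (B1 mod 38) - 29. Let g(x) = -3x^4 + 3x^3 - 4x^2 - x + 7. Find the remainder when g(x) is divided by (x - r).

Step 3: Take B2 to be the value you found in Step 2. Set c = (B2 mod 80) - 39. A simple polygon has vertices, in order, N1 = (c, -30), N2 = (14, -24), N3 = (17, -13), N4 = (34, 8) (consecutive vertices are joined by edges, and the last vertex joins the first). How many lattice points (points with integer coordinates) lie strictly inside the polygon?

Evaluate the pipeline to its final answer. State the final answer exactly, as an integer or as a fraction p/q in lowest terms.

388

Step 1: cross terms: (-40*-16 - -7*-29)=437, (-7*-7 - 3*-16)=97, (3*-29 - -40*-7)=-367; twice the area = |167| = 167; area = 167/2; boundary points = 1 + 1 + 1 = 3; strictly interior points = area - boundary/2 + 1 = 83; answer 83
Step 2: B1 = 83; r = -22; remainder = value at the root: -3*(-22)^4 + 3*(-22)^3 - 4*(-22)^2 - 1*(-22)^1 + 7 = (-702768) + (-31944) + (-1936) + (22) + (7) = -736619; answer -736619
Step 3: B2 = -736619; c = -18; cross terms: (-18*-24 - 14*-30)=852, (14*-13 - 17*-24)=226, (17*8 - 34*-13)=578, (34*-30 - -18*8)=-876; twice the area = |780| = 780; area = 390; boundary points = 2 + 1 + 1 + 2 = 6; strictly interior points = area - boundary/2 + 1 = 388; answer 388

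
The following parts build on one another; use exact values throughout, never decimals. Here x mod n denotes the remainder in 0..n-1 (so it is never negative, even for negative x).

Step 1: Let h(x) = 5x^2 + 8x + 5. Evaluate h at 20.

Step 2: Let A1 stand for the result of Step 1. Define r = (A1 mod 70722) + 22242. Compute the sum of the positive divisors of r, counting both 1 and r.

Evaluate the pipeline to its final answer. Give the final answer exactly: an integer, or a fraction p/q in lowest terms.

24408

Step 1: 5*(20)^2 + 8*(20)^1 + 5 = (2000) + (160) + (5) = 2165; answer 2165
Step 2: A1 = 2165; r = 24407; 24407 is prime, so its only divisors are 1 and 24407; sigma = 1 + 24407 = 24408; answer 24408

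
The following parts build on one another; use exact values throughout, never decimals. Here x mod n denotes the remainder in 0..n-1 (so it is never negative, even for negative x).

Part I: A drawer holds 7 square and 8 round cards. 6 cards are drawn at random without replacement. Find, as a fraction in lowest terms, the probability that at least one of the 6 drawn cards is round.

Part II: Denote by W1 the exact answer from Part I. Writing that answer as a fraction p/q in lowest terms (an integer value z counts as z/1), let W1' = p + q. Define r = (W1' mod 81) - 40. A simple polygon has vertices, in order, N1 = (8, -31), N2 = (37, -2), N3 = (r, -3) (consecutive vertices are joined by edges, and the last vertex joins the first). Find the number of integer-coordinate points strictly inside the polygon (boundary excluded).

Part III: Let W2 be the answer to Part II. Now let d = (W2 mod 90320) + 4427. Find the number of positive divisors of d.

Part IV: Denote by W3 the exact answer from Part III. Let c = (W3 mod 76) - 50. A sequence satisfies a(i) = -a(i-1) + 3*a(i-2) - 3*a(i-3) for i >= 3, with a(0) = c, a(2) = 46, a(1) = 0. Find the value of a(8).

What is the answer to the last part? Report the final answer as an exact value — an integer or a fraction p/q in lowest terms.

Part I: total draws C(15,6) = 5005; complement C(7,6) = 7; favorable 5005 - 7 = 4998; P = 714/715; answer 714/715
Part II: W1 = 714/715; threaded value p + q = 1429; r = 12; cross terms: (8*-2 - 37*-31)=1131, (37*-3 - 12*-2)=-87, (12*-31 - 8*-3)=-348; twice the area = |696| = 696; area = 348; boundary points = 29 + 1 + 4 = 34; strictly interior points = area - boundary/2 + 1 = 332; answer 332
Part III: W2 = 332; d = 4759; 4759 is prime, so its only divisors are 1 and 4759; count = 2; answer 2
Part IV: W3 = 2; c = -48; a(3) = -1*(46) + 3*(0) - 3*(-48) = 98; iterating: a(3)=98, a(4)=40, a(5)=116, a(6)=-290, a(7)=518, a(8)=-1736; answer -1736

-1736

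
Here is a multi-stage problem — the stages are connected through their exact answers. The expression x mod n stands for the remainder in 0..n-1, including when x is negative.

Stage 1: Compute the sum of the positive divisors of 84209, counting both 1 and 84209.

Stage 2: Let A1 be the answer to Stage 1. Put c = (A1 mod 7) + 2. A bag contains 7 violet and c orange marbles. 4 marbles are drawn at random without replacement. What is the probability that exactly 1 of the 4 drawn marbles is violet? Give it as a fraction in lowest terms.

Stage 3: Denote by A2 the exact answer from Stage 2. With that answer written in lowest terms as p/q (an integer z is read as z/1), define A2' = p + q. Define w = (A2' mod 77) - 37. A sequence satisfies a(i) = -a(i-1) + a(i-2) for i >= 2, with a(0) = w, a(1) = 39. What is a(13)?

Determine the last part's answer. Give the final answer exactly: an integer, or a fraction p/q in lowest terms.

10959

Stage 1: 84209 = 107 * 787; sigma = (1 + 107) * (1 + 787) = 108 * 788 = 85104; answer 85104
Stage 2: A1 = 85104; c = 7; total draws C(14,4) = 1001; favorable C(7,1)*C(7,3) = 245; P = 35/143; answer 35/143
Stage 3: A2 = 35/143; threaded value p + q = 178; w = -13; a(2) = -1*(39) + 1*(-13) = -52; iterating: a(2)=-52, a(3)=91, a(4)=-143, a(5)=234, a(6)=-377, a(7)=611, a(8)=-988, a(9)=1599, a(10)=-2587, a(11)=4186, a(12)=-6773, a(13)=10959; answer 10959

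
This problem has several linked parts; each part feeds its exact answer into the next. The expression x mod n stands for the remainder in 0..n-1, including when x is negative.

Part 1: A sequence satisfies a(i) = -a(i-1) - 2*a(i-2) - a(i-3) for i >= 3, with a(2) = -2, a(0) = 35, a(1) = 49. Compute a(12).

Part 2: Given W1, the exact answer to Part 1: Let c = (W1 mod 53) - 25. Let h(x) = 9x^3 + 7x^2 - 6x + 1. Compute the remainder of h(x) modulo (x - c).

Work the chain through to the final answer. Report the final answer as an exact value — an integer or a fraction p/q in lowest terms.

-136099

Part 1: a(3) = -1*(-2) - 2*(49) - 1*(35) = -131; iterating: a(3)=-131, a(4)=86, a(5)=178, a(6)=-219, a(7)=-223, a(8)=483, a(9)=182, a(10)=-925, a(11)=78, a(12)=1590; answer 1590
Part 2: W1 = 1590; c = -25; remainder = value at the root: 9*(-25)^3 + 7*(-25)^2 - 6*(-25)^1 + 1 = (-140625) + (4375) + (150) + (1) = -136099; answer -136099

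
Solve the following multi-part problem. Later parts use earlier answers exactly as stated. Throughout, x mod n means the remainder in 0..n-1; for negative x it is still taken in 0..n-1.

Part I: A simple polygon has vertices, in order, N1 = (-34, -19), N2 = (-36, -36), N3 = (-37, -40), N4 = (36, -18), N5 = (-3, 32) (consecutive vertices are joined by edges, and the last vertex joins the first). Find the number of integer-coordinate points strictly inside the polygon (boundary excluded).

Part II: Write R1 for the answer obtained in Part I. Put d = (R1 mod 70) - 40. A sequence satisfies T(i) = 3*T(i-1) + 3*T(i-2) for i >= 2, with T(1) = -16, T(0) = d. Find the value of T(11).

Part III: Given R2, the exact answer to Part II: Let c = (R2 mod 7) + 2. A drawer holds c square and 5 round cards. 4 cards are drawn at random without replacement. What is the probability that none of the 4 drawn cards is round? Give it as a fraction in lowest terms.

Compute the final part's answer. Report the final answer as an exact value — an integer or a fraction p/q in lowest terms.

Part I: cross terms: (-34*-36 - -36*-19)=540, (-36*-40 - -37*-36)=108, (-37*-18 - 36*-40)=2106, (36*32 - -3*-18)=1098, (-3*-19 - -34*32)=1145; twice the area = |4997| = 4997; area = 4997/2; boundary points = 1 + 1 + 1 + 1 + 1 = 5; strictly interior points = area - boundary/2 + 1 = 2497; answer 2497
Part II: R1 = 2497; d = 7; T(2) = 3*(-16) + 3*(7) = -27; iterating: T(2)=-27, T(3)=-129, T(4)=-468, T(5)=-1791, T(6)=-6777, T(7)=-25704, T(8)=-97443, T(9)=-369441, T(10)=-1400652, T(11)=-5310279; answer -5310279
Part III: R2 = -5310279; c = 7; total draws C(12,4) = 495; favorable C(7,4) = 35; P = 7/99; answer 7/99

7/99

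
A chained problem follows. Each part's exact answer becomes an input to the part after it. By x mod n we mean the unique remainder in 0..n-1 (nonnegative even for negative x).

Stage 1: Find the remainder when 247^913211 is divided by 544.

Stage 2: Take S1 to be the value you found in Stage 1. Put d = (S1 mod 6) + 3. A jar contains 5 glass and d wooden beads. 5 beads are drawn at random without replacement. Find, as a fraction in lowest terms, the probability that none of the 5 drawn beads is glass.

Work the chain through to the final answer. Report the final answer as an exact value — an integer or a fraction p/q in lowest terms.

Stage 1: squarings mod 544: 247^1=247, 247^2=81, 247^4=33, 247^8=1, 247^16=1, 247^32=1, 247^64=1, 247^128=1, 247^256=1, 247^512=1, 247^1024=1, 247^2048=1, 247^4096=1, 247^8192=1, 247^16384=1, 247^32768=1, 247^65536=1, 247^131072=1, 247^262144=1, 247^524288=1; 247^913211 = 247^1 * 247^2 * 247^8 * 247^16 * 247^32 * 247^256 * 247^512 * 247^1024 * 247^2048 * 247^8192 * 247^16384 * 247^32768 * 247^65536 * 247^262144 * 247^524288 = 423 (mod 544); answer 423
Stage 2: S1 = 423; d = 6; total draws C(11,5) = 462; favorable C(6,5) = 6; P = 1/77; answer 1/77

1/77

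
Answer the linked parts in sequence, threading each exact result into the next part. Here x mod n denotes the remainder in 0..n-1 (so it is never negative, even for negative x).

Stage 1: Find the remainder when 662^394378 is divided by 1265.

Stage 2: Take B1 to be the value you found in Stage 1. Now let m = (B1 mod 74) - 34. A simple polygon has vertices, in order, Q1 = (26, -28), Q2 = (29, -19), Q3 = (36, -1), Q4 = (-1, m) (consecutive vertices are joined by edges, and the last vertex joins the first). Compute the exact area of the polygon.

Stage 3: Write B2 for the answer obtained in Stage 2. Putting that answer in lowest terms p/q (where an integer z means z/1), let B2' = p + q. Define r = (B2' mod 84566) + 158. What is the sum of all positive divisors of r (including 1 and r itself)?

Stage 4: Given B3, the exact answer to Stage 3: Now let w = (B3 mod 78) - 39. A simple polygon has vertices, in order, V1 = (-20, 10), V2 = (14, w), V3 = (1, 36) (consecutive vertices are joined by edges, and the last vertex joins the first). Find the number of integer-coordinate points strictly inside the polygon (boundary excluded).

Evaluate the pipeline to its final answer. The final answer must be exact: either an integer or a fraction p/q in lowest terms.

Stage 1: squarings mod 1265: 662^1=662, 662^2=554, 662^4=786, 662^8=476, 662^16=141, 662^32=906, 662^64=1116, 662^128=696, 662^256=1186, 662^512=1181, 662^1024=731, 662^2048=531, 662^4096=1131, 662^8192=246, 662^16384=1061, 662^32768=1136, 662^65536=196, 662^131072=466, 662^262144=841; 662^394378 = 662^2 * 662^8 * 662^128 * 662^1024 * 662^131072 * 662^262144 = 399 (mod 1265); answer 399
Stage 2: B1 = 399; m = -5; cross terms: (26*-19 - 29*-28)=318, (29*-1 - 36*-19)=655, (36*-5 - -1*-1)=-181, (-1*-28 - 26*-5)=158; twice the area = |950| = 950; area = 475; answer 475
Stage 3: B2 = 475; threaded value p + q = 476; r = 634; 634 = 2 * 317; sigma = (1 + 2) * (1 + 317) = 3 * 318 = 954; answer 954
Stage 4: B3 = 954; w = -21; cross terms: (-20*-21 - 14*10)=280, (14*36 - 1*-21)=525, (1*10 - -20*36)=730; twice the area = |1535| = 1535; area = 1535/2; boundary points = 1 + 1 + 1 = 3; strictly interior points = area - boundary/2 + 1 = 767; answer 767

767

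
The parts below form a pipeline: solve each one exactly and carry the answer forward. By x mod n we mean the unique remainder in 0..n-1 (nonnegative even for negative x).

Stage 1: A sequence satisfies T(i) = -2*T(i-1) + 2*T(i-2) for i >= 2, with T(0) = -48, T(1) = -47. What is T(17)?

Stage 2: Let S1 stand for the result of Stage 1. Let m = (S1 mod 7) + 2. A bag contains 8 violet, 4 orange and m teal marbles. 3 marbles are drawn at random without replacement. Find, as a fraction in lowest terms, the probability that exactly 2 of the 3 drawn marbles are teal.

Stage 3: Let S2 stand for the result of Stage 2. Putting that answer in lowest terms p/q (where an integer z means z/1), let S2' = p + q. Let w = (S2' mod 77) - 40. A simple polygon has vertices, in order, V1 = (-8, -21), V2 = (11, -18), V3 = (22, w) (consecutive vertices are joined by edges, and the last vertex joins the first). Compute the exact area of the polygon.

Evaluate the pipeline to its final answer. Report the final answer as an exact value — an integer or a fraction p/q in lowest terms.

50

Stage 1: T(2) = -2*(-47) + 2*(-48) = -2; iterating: T(2)=-2, T(3)=-90, T(4)=176, T(5)=-532, T(6)=1416, T(7)=-3896, T(8)=10624, T(9)=-29040, T(10)=79328, T(11)=-216736, T(12)=592128, T(13)=-1617728, T(14)=4419712, T(15)=-12074880, T(16)=32989184, T(17)=-90128128; answer -90128128
Stage 2: S1 = -90128128; m = 3; total draws C(15,3) = 455; favorable C(3,2)*C(12,1) = 36; P = 36/455; answer 36/455
Stage 3: S2 = 36/455; threaded value p + q = 491; w = -11; cross terms: (-8*-18 - 11*-21)=375, (11*-11 - 22*-18)=275, (22*-21 - -8*-11)=-550; twice the area = |100| = 100; area = 50; answer 50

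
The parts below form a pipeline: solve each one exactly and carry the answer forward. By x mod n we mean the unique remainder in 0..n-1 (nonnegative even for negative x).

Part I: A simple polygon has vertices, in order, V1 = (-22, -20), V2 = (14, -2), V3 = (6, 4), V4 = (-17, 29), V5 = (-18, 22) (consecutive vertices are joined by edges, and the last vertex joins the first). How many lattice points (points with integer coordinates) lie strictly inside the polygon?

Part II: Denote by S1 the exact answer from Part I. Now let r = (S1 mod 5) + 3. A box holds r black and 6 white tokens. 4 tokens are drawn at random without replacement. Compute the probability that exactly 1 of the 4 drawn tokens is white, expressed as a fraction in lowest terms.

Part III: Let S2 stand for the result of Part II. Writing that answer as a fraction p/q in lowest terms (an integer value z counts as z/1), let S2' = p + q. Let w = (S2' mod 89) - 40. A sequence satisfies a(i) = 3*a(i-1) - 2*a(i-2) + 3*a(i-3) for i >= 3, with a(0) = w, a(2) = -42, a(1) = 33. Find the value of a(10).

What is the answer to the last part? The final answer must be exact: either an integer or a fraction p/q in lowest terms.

-208563

Part I: cross terms: (-22*-2 - 14*-20)=324, (14*4 - 6*-2)=68, (6*29 - -17*4)=242, (-17*22 - -18*29)=148, (-18*-20 - -22*22)=844; twice the area = |1626| = 1626; area = 813; boundary points = 18 + 2 + 1 + 1 + 2 = 24; strictly interior points = area - boundary/2 + 1 = 802; answer 802
Part II: S1 = 802; r = 5; total draws C(11,4) = 330; favorable C(6,1)*C(5,3) = 60; P = 2/11; answer 2/11
Part III: S2 = 2/11; threaded value p + q = 13; w = -27; a(3) = 3*(-42) - 2*(33) + 3*(-27) = -273; iterating: a(3)=-273, a(4)=-636, a(5)=-1488, a(6)=-4011, a(7)=-10965, a(8)=-29337, a(9)=-78114, a(10)=-208563; answer -208563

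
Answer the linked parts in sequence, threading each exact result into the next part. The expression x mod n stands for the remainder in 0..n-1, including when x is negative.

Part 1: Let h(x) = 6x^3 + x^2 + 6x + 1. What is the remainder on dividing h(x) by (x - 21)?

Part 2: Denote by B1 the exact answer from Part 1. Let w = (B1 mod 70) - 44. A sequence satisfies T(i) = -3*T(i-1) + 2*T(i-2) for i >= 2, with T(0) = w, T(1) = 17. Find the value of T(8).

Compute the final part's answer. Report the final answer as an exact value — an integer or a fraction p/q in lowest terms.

Part 1: remainder = value at the root: 6*(21)^3 + 1*(21)^2 + 6*(21)^1 + 1 = (55566) + (441) + (126) + (1) = 56134; answer 56134
Part 2: B1 = 56134; w = 20; T(2) = -3*(17) + 2*(20) = -11; iterating: T(2)=-11, T(3)=67, T(4)=-223, T(5)=803, T(6)=-2855, T(7)=10171, T(8)=-36223; answer -36223

-36223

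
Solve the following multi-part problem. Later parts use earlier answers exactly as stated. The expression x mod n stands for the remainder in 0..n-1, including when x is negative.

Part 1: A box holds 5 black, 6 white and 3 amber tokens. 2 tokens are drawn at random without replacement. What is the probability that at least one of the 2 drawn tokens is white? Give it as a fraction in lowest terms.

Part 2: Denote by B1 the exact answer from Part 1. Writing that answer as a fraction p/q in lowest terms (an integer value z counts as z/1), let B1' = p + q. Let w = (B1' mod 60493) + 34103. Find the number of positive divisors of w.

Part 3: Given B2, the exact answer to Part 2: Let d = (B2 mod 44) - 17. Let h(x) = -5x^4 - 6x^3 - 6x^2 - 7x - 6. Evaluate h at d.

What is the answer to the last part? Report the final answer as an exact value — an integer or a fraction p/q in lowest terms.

Part 1: total draws C(14,2) = 91; complement C(8,2) = 28; favorable 91 - 28 = 63; P = 9/13; answer 9/13
Part 2: B1 = 9/13; threaded value p + q = 22; w = 34125; 34125 = 3 * 5^3 * 7 * 13; number of divisors = (1+1) * (3+1) * (1+1) * (1+1) = 32; answer 32
Part 3: B2 = 32; d = 15; -5*(15)^4 - 6*(15)^3 - 6*(15)^2 - 7*(15)^1 - 6 = (-253125) + (-20250) + (-1350) + (-105) + (-6) = -274836; answer -274836

-274836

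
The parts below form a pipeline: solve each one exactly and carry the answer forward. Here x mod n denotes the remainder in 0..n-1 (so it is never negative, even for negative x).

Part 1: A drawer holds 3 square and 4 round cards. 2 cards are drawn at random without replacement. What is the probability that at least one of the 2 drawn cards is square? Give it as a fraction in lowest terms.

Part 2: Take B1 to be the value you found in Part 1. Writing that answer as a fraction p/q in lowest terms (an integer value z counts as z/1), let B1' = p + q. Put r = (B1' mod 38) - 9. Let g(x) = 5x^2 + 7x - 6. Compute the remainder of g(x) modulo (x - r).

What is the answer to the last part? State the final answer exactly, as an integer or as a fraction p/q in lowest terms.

60

Part 1: total draws C(7,2) = 21; complement C(4,2) = 6; favorable 21 - 6 = 15; P = 5/7; answer 5/7
Part 2: B1 = 5/7; threaded value p + q = 12; r = 3; remainder = value at the root: 5*(3)^2 + 7*(3)^1 - 6 = (45) + (21) + (-6) = 60; answer 60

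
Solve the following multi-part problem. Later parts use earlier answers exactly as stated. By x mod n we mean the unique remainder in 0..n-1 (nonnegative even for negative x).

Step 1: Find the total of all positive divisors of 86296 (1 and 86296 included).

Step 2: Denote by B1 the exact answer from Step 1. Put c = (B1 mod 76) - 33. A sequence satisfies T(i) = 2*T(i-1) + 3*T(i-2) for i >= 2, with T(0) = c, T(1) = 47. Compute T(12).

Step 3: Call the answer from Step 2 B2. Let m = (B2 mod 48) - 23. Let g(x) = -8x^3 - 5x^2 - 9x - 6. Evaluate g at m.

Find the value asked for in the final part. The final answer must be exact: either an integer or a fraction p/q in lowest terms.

Step 1: 86296 = 2^3 * 7 * 23 * 67; sigma = (1 + 2 + 4 + 8) * (1 + 7) * (1 + 23) * (1 + 67) = 15 * 8 * 24 * 68 = 195840; answer 195840
Step 2: B1 = 195840; c = 31; T(2) = 2*(47) + 3*(31) = 187; iterating: T(2)=187, T(3)=515, T(4)=1591, T(5)=4727, T(6)=14227, T(7)=42635, T(8)=127951, T(9)=383807, T(10)=1151467, T(11)=3454355, T(12)=10363111; answer 10363111
Step 3: B2 = 10363111; m = -16; -8*(-16)^3 - 5*(-16)^2 - 9*(-16)^1 - 6 = (32768) + (-1280) + (144) + (-6) = 31626; answer 31626

31626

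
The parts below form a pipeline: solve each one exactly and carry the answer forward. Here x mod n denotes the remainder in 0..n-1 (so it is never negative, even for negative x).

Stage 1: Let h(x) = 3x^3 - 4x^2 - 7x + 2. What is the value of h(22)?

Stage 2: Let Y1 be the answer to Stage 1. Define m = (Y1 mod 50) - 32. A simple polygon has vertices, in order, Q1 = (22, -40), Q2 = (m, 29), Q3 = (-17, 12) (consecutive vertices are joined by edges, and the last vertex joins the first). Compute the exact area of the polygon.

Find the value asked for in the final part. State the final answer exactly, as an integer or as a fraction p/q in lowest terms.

Stage 1: 3*(22)^3 - 4*(22)^2 - 7*(22)^1 + 2 = (31944) + (-1936) + (-154) + (2) = 29856; answer 29856
Stage 2: Y1 = 29856; m = -26; cross terms: (22*29 - -26*-40)=-402, (-26*12 - -17*29)=181, (-17*-40 - 22*12)=416; twice the area = |195| = 195; area = 195/2; answer 195/2

195/2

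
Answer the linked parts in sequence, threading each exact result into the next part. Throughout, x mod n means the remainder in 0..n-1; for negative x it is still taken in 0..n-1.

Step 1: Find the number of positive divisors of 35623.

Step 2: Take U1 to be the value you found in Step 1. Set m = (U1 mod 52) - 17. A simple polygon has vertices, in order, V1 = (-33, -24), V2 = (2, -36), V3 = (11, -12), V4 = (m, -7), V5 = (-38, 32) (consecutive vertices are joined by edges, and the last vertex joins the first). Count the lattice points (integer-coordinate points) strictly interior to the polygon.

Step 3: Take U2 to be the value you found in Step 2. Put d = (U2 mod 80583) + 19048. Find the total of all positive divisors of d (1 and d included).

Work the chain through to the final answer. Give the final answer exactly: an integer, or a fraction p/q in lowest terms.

Step 1: 35623 = 7^2 * 727; number of divisors = (2+1) * (1+1) = 6; answer 6
Step 2: U1 = 6; m = -11; cross terms: (-33*-36 - 2*-24)=1236, (2*-12 - 11*-36)=372, (11*-7 - -11*-12)=-209, (-11*32 - -38*-7)=-618, (-38*-24 - -33*32)=1968; twice the area = |2749| = 2749; area = 2749/2; boundary points = 1 + 3 + 1 + 3 + 1 = 9; strictly interior points = area - boundary/2 + 1 = 1371; answer 1371
Step 3: U2 = 1371; d = 20419; 20419 = 7 * 2917; sigma = (1 + 7) * (1 + 2917) = 8 * 2918 = 23344; answer 23344

23344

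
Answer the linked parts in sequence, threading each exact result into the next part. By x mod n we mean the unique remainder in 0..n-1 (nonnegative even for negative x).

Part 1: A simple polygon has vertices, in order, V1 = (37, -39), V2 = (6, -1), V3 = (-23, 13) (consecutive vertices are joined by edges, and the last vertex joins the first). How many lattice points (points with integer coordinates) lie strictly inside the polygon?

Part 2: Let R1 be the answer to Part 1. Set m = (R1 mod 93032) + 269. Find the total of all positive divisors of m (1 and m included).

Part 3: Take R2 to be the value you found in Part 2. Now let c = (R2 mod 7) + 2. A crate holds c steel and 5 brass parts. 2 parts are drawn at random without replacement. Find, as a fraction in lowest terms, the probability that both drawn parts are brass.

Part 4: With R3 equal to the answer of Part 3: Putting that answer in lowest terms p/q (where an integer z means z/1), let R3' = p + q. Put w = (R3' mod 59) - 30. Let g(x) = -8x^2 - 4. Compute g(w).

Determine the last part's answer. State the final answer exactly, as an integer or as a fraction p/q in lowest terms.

Part 1: cross terms: (37*-1 - 6*-39)=197, (6*13 - -23*-1)=55, (-23*-39 - 37*13)=416; twice the area = |668| = 668; area = 334; boundary points = 1 + 1 + 4 = 6; strictly interior points = area - boundary/2 + 1 = 332; answer 332
Part 2: R1 = 332; m = 601; 601 is prime, so its only divisors are 1 and 601; sigma = 1 + 601 = 602; answer 602
Part 3: R2 = 602; c = 2; total draws C(7,2) = 21; favorable C(5,2) = 10; P = 10/21; answer 10/21
Part 4: R3 = 10/21; threaded value p + q = 31; w = 1; -8*(1)^2 - 4 = (-8) + (-4) = -12; answer -12

-12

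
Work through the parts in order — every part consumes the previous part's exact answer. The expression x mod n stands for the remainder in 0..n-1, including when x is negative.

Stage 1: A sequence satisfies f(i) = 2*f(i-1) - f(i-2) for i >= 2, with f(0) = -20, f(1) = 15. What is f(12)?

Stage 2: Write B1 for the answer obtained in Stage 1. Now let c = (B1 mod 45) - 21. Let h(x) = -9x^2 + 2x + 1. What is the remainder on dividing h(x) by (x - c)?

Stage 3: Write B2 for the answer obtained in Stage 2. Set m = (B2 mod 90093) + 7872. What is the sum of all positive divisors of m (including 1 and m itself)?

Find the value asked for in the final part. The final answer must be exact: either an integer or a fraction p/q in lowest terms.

Stage 1: f(2) = 2*(15) - 1*(-20) = 50; iterating: f(2)=50, f(3)=85, f(4)=120, f(5)=155, f(6)=190, f(7)=225, f(8)=260, f(9)=295, f(10)=330, f(11)=365, f(12)=400; answer 400
Stage 2: B1 = 400; c = 19; remainder = value at the root: -9*(19)^2 + 2*(19)^1 + 1 = (-3249) + (38) + (1) = -3210; answer -3210
Stage 3: B2 = -3210; m = 94755; 94755 = 3 * 5 * 6317; sigma = (1 + 3) * (1 + 5) * (1 + 6317) = 4 * 6 * 6318 = 151632; answer 151632

151632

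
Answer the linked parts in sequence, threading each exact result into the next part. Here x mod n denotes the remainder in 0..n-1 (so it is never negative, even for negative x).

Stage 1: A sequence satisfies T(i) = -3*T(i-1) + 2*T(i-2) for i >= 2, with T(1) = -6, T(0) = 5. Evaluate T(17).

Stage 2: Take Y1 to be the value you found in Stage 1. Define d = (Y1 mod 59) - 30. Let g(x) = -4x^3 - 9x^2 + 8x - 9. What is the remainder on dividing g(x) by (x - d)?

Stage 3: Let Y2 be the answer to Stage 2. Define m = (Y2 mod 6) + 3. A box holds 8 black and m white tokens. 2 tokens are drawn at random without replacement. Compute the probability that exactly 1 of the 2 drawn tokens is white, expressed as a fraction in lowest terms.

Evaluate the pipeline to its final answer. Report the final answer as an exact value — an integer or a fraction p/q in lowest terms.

Stage 1: T(2) = -3*(-6) + 2*(5) = 28; iterating: T(2)=28, T(3)=-96, T(4)=344, T(5)=-1224, T(6)=4360, T(7)=-15528, T(8)=55304, T(9)=-196968, T(10)=701512, T(11)=-2498472, T(12)=8898440, T(13)=-31692264, T(14)=112873672, T(15)=-402005544, T(16)=1431763976, T(17)=-5099303016; answer -5099303016
Stage 2: Y1 = -5099303016; d = -11; remainder = value at the root: -4*(-11)^3 - 9*(-11)^2 + 8*(-11)^1 - 9 = (5324) + (-1089) + (-88) + (-9) = 4138; answer 4138
Stage 3: Y2 = 4138; m = 7; total draws C(15,2) = 105; favorable C(7,1)*C(8,1) = 56; P = 8/15; answer 8/15

8/15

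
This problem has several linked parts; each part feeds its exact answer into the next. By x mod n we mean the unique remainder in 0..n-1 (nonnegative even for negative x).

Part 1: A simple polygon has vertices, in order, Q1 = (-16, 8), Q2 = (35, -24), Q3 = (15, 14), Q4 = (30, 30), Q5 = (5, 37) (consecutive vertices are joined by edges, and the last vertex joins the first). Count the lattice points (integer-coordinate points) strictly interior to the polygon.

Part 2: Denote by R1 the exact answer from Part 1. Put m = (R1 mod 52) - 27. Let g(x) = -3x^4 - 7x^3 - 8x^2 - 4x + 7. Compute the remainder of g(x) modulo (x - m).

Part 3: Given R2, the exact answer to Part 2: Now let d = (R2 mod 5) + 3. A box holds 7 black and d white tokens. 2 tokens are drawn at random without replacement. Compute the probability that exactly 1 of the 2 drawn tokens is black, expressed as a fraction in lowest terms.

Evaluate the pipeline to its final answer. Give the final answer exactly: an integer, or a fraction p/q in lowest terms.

Part 1: cross terms: (-16*-24 - 35*8)=104, (35*14 - 15*-24)=850, (15*30 - 30*14)=30, (30*37 - 5*30)=960, (5*8 - -16*37)=632; twice the area = |2576| = 2576; area = 1288; boundary points = 1 + 2 + 1 + 1 + 1 = 6; strictly interior points = area - boundary/2 + 1 = 1286; answer 1286
Part 2: R1 = 1286; m = 11; remainder = value at the root: -3*(11)^4 - 7*(11)^3 - 8*(11)^2 - 4*(11)^1 + 7 = (-43923) + (-9317) + (-968) + (-44) + (7) = -54245; answer -54245
Part 3: R2 = -54245; d = 3; total draws C(10,2) = 45; favorable C(7,1)*C(3,1) = 21; P = 7/15; answer 7/15

7/15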